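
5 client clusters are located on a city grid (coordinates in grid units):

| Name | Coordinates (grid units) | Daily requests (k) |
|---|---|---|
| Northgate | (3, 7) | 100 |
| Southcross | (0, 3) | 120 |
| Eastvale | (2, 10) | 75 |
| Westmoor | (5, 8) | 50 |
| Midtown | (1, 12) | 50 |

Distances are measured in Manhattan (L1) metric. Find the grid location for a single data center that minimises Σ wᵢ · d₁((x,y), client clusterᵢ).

Manhattan distance separates: Σwᵢ(|x−xᵢ|+|y−yᵢ|) = Σwᵢ|x−xᵢ| + Σwᵢ|y−yᵢ|, so x and y are optimised independently as 1-D weighted medians.
Total weight W = 395; half = 197.5.
x-coordinate, sorted with cumulative weight:
  x=0 (Southcross, w=120) cum 120
  x=1 (Midtown, w=50) cum 170
  x=2 (Eastvale, w=75) cum 245  ← median
  x=3 (Northgate, w=100) cum 345
  x=5 (Westmoor, w=50) cum 395
⇒ x* = 2
y-coordinate, sorted with cumulative weight:
  y=3 (Southcross, w=120) cum 120
  y=7 (Northgate, w=100) cum 220  ← median
  y=8 (Westmoor, w=50) cum 270
  y=10 (Eastvale, w=75) cum 345
  y=12 (Midtown, w=50) cum 395
⇒ y* = 7

(2, 7)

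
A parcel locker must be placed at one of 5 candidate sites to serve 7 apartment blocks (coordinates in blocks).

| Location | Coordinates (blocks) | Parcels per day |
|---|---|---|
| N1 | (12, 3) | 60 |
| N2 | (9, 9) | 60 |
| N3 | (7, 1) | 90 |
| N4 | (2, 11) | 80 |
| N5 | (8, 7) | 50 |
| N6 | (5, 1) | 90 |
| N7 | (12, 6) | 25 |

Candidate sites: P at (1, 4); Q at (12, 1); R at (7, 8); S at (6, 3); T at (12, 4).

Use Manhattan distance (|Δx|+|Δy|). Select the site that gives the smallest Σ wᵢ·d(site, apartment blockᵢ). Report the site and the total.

Total weighted distance at each candidate:
  P (1, 4): total = 4405
  Q (12, 1): total = 4085
  R (7, 8): total = 3135
  S (6, 3): total = 2925
  T (12, 4): total = 3920
Minimum is at S with total 2925 blocks.

S, total 2925 blocks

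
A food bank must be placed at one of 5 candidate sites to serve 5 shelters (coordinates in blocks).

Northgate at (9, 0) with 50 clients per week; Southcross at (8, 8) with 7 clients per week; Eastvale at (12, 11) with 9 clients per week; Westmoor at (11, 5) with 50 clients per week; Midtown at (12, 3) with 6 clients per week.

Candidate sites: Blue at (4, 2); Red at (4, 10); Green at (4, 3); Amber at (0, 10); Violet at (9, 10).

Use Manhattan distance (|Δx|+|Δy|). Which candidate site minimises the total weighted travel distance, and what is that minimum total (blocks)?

Violet, total 967 blocks

Total weighted distance at each candidate:
  Blue (4, 2): total = 1127
  Red (4, 10): total = 1563
  Green (4, 3): total = 1105
  Amber (0, 10): total = 2051
  Violet (9, 10): total = 967
Minimum is at Violet with total 967 blocks.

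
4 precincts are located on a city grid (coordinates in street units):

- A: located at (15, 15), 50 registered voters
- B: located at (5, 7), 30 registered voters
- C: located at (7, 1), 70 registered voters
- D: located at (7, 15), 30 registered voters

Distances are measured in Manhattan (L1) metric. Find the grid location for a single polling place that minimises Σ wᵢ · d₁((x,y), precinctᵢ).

(7, 7)

Manhattan distance separates: Σwᵢ(|x−xᵢ|+|y−yᵢ|) = Σwᵢ|x−xᵢ| + Σwᵢ|y−yᵢ|, so x and y are optimised independently as 1-D weighted medians.
Total weight W = 180; half = 90.
x-coordinate, sorted with cumulative weight:
  x=5 (B, w=30) cum 30
  x=7 (C, w=70) cum 100  ← median
  x=7 (D, w=30) cum 130
  x=15 (A, w=50) cum 180
⇒ x* = 7
y-coordinate, sorted with cumulative weight:
  y=1 (C, w=70) cum 70
  y=7 (B, w=30) cum 100  ← median
  y=15 (A, w=50) cum 150
  y=15 (D, w=30) cum 180
⇒ y* = 7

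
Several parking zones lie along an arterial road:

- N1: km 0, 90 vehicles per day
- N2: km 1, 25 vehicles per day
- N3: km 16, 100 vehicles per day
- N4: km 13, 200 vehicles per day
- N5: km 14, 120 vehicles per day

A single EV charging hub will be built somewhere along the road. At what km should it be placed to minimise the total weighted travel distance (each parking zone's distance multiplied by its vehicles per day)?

x = 13

For a sum of weighted absolute distances on a line, the optimum is the weighted median (not the mean). Total weight W = 535; half-weight = 267.5.
Sort by position and accumulate weight:
  km 0 (N1, w=90) → cum 90
  km 1 (N2, w=25) → cum 115
  km 13 (N4, w=200) → cum 315  ≥ 267.5 → median here
  km 14 (N5, w=120) → cum 435
  km 16 (N3, w=100) → cum 535
Optimal location: km 13.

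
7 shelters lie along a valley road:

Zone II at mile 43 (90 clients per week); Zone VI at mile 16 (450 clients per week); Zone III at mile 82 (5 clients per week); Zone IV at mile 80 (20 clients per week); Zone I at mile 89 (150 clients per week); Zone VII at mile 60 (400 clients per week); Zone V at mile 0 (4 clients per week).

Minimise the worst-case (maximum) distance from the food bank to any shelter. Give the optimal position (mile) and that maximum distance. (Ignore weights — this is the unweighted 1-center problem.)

The 1-center on a line is the midpoint of the two extreme points: leftmost at 0, rightmost at 89.
Optimal location = (0 + 89)/2 = 44.5; maximum distance = (89 − 0)/2 = 44.5.

location 44.5, max distance 44.5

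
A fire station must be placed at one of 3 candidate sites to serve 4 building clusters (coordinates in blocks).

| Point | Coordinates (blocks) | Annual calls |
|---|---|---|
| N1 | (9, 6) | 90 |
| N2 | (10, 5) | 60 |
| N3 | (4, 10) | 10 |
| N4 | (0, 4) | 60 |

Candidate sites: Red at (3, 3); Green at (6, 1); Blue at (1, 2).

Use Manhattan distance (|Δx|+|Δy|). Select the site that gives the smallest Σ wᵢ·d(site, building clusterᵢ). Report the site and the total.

Total weighted distance at each candidate:
  Red (3, 3): total = 1670
  Green (6, 1): total = 1850
  Blue (1, 2): total = 2090
Minimum is at Red with total 1670 blocks.

Red, total 1670 blocks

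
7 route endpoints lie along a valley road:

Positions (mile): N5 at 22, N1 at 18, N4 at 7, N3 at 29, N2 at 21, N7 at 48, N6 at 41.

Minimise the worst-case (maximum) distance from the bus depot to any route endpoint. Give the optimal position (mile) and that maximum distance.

The 1-center on a line is the midpoint of the two extreme points: leftmost at 7, rightmost at 48.
Optimal location = (7 + 48)/2 = 27.5; maximum distance = (48 − 7)/2 = 20.5.

location 27.5, max distance 20.5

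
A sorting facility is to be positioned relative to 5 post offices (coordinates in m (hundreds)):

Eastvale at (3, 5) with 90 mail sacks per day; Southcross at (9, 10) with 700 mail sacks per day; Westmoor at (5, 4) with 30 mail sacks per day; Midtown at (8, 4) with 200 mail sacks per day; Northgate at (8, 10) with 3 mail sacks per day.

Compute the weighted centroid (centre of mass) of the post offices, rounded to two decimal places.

(8.16, 8.21)

The minimiser of Σwᵢ‖p−pᵢ‖² is the weighted centroid p* = (Σwᵢpᵢ)/(Σwᵢ).
Σwᵢ = 1023.
Σwᵢxᵢ = 90·3 + 700·9 + 30·5 + 200·8 + 3·8 = 8344.
Σwᵢyᵢ = 90·5 + 700·10 + 30·4 + 200·4 + 3·10 = 8400.
x* = 8344/1023 = 8.16, y* = 8400/1023 = 8.21.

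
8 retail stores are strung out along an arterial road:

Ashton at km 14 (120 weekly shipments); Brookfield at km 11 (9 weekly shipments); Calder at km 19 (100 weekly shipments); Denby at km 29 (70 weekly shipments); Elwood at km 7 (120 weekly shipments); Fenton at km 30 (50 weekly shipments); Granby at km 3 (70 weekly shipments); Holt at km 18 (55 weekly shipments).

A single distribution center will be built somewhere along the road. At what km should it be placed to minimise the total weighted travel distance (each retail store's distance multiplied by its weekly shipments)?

For a sum of weighted absolute distances on a line, the optimum is the weighted median (not the mean). Total weight W = 594; half-weight = 297.
Sort by position and accumulate weight:
  km 3 (Granby, w=70) → cum 70
  km 7 (Elwood, w=120) → cum 190
  km 11 (Brookfield, w=9) → cum 199
  km 14 (Ashton, w=120) → cum 319  ≥ 297 → median here
  km 18 (Holt, w=55) → cum 374
  km 19 (Calder, w=100) → cum 474
  km 29 (Denby, w=70) → cum 544
  km 30 (Fenton, w=50) → cum 594
Optimal location: km 14.

x = 14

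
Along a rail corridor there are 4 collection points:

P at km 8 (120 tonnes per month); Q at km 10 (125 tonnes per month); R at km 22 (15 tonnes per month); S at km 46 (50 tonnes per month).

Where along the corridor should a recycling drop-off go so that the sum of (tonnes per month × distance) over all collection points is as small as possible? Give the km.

x = 10

For a sum of weighted absolute distances on a line, the optimum is the weighted median (not the mean). Total weight W = 310; half-weight = 155.
Sort by position and accumulate weight:
  km 8 (P, w=120) → cum 120
  km 10 (Q, w=125) → cum 245  ≥ 155 → median here
  km 22 (R, w=15) → cum 260
  km 46 (S, w=50) → cum 310
Optimal location: km 10.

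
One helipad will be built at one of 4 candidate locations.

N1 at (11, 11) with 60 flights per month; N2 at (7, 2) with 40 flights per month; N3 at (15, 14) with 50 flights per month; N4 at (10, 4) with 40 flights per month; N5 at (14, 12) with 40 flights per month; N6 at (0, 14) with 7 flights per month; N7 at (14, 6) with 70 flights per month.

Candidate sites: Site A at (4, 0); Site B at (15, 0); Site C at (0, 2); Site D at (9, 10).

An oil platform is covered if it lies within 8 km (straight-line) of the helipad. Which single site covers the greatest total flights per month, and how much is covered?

Site D, covering 260

Coverage radius r = 8 km; a point is covered iff (Δx)²+(Δy)² ≤ 8² = 64.
  Site A (4, 0): covers {N2, N4} → 80
  Site B (15, 0): covers {N4, N7} → 110
  Site C (0, 2): covers {N2} → 40
  Site D (9, 10): covers {N1, N3, N4, N5, N7} → 260
Maximum coverage at Site D: 260 flights per month.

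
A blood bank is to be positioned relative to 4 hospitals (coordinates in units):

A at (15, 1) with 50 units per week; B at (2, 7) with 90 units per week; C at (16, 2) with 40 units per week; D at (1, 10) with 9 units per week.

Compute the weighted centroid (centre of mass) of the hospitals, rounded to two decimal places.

The minimiser of Σwᵢ‖p−pᵢ‖² is the weighted centroid p* = (Σwᵢpᵢ)/(Σwᵢ).
Σwᵢ = 189.
Σwᵢxᵢ = 50·15 + 90·2 + 40·16 + 9·1 = 1579.
Σwᵢyᵢ = 50·1 + 90·7 + 40·2 + 9·10 = 850.
x* = 1579/189 = 8.35, y* = 850/189 = 4.50.

(8.35, 4.50)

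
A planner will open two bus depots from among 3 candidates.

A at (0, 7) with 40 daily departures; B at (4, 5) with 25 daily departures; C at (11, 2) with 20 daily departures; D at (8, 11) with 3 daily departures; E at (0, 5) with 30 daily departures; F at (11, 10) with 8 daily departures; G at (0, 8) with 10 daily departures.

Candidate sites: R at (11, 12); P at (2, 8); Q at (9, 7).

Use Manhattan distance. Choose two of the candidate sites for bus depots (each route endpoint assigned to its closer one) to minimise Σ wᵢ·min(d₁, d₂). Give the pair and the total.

Evaluate every pair (each demand assigned to the nearer of the two):
  {P, Q}: total = 610
  {R, P}: total = 643
  {R, Q}: total = 1133
Best pair: {P, Q} with total 610.

{P, Q}, total 610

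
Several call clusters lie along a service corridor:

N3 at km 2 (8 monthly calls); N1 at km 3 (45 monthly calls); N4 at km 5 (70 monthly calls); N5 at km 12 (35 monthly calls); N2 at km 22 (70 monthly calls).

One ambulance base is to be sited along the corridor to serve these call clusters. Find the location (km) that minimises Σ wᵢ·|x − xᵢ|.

For a sum of weighted absolute distances on a line, the optimum is the weighted median (not the mean). Total weight W = 228; half-weight = 114.
Sort by position and accumulate weight:
  km 2 (N3, w=8) → cum 8
  km 3 (N1, w=45) → cum 53
  km 5 (N4, w=70) → cum 123  ≥ 114 → median here
  km 12 (N5, w=35) → cum 158
  km 22 (N2, w=70) → cum 228
Optimal location: km 5.

x = 5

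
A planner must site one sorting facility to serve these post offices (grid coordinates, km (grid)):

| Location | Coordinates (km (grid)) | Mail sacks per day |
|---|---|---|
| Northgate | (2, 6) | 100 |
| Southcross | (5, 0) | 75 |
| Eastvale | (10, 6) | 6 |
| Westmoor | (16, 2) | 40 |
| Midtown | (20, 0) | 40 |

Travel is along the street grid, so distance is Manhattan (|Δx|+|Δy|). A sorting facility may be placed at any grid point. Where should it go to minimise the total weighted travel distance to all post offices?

(5, 2)

Manhattan distance separates: Σwᵢ(|x−xᵢ|+|y−yᵢ|) = Σwᵢ|x−xᵢ| + Σwᵢ|y−yᵢ|, so x and y are optimised independently as 1-D weighted medians.
Total weight W = 261; half = 130.5.
x-coordinate, sorted with cumulative weight:
  x=2 (Northgate, w=100) cum 100
  x=5 (Southcross, w=75) cum 175  ← median
  x=10 (Eastvale, w=6) cum 181
  x=16 (Westmoor, w=40) cum 221
  x=20 (Midtown, w=40) cum 261
⇒ x* = 5
y-coordinate, sorted with cumulative weight:
  y=0 (Southcross, w=75) cum 75
  y=0 (Midtown, w=40) cum 115
  y=2 (Westmoor, w=40) cum 155  ← median
  y=6 (Northgate, w=100) cum 255
  y=6 (Eastvale, w=6) cum 261
⇒ y* = 2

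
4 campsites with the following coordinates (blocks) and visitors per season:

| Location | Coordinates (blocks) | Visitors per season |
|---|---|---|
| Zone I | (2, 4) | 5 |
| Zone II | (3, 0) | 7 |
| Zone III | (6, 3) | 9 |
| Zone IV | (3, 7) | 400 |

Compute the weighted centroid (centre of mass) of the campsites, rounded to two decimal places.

The minimiser of Σwᵢ‖p−pᵢ‖² is the weighted centroid p* = (Σwᵢpᵢ)/(Σwᵢ).
Σwᵢ = 421.
Σwᵢxᵢ = 5·2 + 7·3 + 9·6 + 400·3 = 1285.
Σwᵢyᵢ = 5·4 + 7·0 + 9·3 + 400·7 = 2847.
x* = 1285/421 = 3.05, y* = 2847/421 = 6.76.

(3.05, 6.76)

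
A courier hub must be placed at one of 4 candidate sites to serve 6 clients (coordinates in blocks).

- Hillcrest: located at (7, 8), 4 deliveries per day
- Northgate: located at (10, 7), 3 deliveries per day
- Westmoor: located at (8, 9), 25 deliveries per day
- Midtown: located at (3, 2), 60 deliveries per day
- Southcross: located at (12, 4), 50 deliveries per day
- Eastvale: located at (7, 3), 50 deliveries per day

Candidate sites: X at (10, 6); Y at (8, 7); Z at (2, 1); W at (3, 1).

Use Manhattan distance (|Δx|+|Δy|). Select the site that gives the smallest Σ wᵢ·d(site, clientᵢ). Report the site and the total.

Total weighted distance at each candidate:
  X (10, 6): total = 1308
  Y (8, 7): total = 1264
  Z (2, 1): total = 1560
  W (3, 1): total = 1368
Minimum is at Y with total 1264 blocks.

Y, total 1264 blocks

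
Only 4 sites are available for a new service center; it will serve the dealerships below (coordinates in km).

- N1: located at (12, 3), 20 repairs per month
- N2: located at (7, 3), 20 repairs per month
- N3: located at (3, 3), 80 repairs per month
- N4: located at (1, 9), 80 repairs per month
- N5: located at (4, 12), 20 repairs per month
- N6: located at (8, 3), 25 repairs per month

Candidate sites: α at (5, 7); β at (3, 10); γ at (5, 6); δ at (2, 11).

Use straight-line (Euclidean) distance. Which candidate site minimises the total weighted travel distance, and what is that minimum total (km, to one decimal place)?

Total weighted distance at each candidate:
  α (5, 7): total = 1193.2
  β (3, 10): total = 1387.9
  γ (5, 6): total = 1140.6
  δ (2, 11): total = 1563.4
Minimum is at γ with total 1140.6 km.

γ, total 1140.6 km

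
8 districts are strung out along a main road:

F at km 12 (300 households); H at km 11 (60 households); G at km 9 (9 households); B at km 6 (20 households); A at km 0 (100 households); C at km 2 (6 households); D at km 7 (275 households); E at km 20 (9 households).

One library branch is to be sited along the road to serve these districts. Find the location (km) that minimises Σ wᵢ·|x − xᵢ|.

For a sum of weighted absolute distances on a line, the optimum is the weighted median (not the mean). Total weight W = 779; half-weight = 389.5.
Sort by position and accumulate weight:
  km 0 (A, w=100) → cum 100
  km 2 (C, w=6) → cum 106
  km 6 (B, w=20) → cum 126
  km 7 (D, w=275) → cum 401  ≥ 389.5 → median here
  km 9 (G, w=9) → cum 410
  km 11 (H, w=60) → cum 470
  km 12 (F, w=300) → cum 770
  km 20 (E, w=9) → cum 779
Optimal location: km 7.

x = 7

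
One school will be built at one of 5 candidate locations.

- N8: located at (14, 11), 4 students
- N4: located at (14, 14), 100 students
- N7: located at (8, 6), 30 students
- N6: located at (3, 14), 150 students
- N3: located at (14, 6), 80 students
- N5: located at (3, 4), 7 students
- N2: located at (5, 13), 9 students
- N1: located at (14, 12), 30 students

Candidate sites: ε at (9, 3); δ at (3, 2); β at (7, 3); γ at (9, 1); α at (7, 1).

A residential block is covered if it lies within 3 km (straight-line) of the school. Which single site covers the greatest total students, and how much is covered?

Coverage radius r = 3 km; a point is covered iff (Δx)²+(Δy)² ≤ 3² = 9.
  ε (9, 3): covers {none} → 0
  δ (3, 2): covers {N5} → 7
  β (7, 3): covers {none} → 0
  γ (9, 1): covers {none} → 0
  α (7, 1): covers {none} → 0
Maximum coverage at δ: 7 students.

δ, covering 7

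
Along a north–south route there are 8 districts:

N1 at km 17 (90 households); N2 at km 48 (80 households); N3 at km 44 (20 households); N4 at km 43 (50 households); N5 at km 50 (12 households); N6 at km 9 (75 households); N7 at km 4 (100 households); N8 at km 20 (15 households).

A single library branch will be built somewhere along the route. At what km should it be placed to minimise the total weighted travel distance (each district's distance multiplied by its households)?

x = 17

For a sum of weighted absolute distances on a line, the optimum is the weighted median (not the mean). Total weight W = 442; half-weight = 221.
Sort by position and accumulate weight:
  km 4 (N7, w=100) → cum 100
  km 9 (N6, w=75) → cum 175
  km 17 (N1, w=90) → cum 265  ≥ 221 → median here
  km 20 (N8, w=15) → cum 280
  km 43 (N4, w=50) → cum 330
  km 44 (N3, w=20) → cum 350
  km 48 (N2, w=80) → cum 430
  km 50 (N5, w=12) → cum 442
Optimal location: km 17.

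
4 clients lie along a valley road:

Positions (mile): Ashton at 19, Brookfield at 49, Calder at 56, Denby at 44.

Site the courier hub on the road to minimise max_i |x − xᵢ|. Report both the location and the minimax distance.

location 37.5, max distance 18.5

The 1-center on a line is the midpoint of the two extreme points: leftmost at 19, rightmost at 56.
Optimal location = (19 + 56)/2 = 37.5; maximum distance = (56 − 19)/2 = 18.5.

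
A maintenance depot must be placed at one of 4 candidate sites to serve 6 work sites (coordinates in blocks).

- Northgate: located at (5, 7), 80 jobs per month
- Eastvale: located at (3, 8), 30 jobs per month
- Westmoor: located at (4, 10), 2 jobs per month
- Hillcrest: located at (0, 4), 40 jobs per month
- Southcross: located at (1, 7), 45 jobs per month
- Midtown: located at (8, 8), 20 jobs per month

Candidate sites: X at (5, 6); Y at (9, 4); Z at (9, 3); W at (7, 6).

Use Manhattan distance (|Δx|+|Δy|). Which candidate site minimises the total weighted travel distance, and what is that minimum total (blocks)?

Total weighted distance at each candidate:
  X (5, 6): total = 815
  Y (9, 4): total = 1837
  Z (9, 3): total = 2054
  W (7, 6): total = 1169
Minimum is at X with total 815 blocks.

X, total 815 blocks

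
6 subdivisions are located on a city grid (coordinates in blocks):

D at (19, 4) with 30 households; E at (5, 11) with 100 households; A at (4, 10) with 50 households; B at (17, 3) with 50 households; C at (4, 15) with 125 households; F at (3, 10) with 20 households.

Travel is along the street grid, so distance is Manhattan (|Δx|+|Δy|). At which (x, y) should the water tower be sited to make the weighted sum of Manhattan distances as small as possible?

(4, 11)

Manhattan distance separates: Σwᵢ(|x−xᵢ|+|y−yᵢ|) = Σwᵢ|x−xᵢ| + Σwᵢ|y−yᵢ|, so x and y are optimised independently as 1-D weighted medians.
Total weight W = 375; half = 187.5.
x-coordinate, sorted with cumulative weight:
  x=3 (F, w=20) cum 20
  x=4 (A, w=50) cum 70
  x=4 (C, w=125) cum 195  ← median
  x=5 (E, w=100) cum 295
  x=17 (B, w=50) cum 345
  x=19 (D, w=30) cum 375
⇒ x* = 4
y-coordinate, sorted with cumulative weight:
  y=3 (B, w=50) cum 50
  y=4 (D, w=30) cum 80
  y=10 (A, w=50) cum 130
  y=10 (F, w=20) cum 150
  y=11 (E, w=100) cum 250  ← median
  y=15 (C, w=125) cum 375
⇒ y* = 11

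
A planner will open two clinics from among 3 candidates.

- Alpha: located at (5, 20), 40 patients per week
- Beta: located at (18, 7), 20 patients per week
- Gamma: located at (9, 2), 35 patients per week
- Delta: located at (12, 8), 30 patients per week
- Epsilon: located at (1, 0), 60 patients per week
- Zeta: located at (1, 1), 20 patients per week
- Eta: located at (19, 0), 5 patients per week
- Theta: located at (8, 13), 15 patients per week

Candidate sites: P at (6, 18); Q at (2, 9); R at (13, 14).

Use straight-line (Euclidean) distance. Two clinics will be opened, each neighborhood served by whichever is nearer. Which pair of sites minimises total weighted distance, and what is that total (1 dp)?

{P, Q}, total 1941.4

Evaluate every pair (each demand assigned to the nearer of the two):
  {P, Q}: total = 1941.4
  {Q, R}: total = 1958.2
  {P, R}: total = 2499.5
Best pair: {P, Q} with total 1941.4.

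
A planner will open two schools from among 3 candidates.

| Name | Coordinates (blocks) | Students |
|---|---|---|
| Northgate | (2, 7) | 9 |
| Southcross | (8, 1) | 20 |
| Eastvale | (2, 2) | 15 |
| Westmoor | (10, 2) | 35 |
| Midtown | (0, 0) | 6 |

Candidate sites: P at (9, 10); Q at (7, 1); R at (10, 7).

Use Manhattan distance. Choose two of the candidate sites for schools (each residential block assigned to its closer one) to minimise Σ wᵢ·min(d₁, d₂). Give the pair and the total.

{Q, R}, total 370

Evaluate every pair (each demand assigned to the nearer of the two):
  {Q, R}: total = 370
  {P, Q}: total = 388
  {P, R}: total = 704
Best pair: {Q, R} with total 370.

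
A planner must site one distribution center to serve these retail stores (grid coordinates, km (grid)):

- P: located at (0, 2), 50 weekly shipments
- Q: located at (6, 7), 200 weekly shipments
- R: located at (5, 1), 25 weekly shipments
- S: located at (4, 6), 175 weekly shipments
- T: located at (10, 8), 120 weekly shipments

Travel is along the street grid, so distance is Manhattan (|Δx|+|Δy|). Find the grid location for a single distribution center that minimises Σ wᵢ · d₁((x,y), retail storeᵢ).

(6, 7)

Manhattan distance separates: Σwᵢ(|x−xᵢ|+|y−yᵢ|) = Σwᵢ|x−xᵢ| + Σwᵢ|y−yᵢ|, so x and y are optimised independently as 1-D weighted medians.
Total weight W = 570; half = 285.
x-coordinate, sorted with cumulative weight:
  x=0 (P, w=50) cum 50
  x=4 (S, w=175) cum 225
  x=5 (R, w=25) cum 250
  x=6 (Q, w=200) cum 450  ← median
  x=10 (T, w=120) cum 570
⇒ x* = 6
y-coordinate, sorted with cumulative weight:
  y=1 (R, w=25) cum 25
  y=2 (P, w=50) cum 75
  y=6 (S, w=175) cum 250
  y=7 (Q, w=200) cum 450  ← median
  y=8 (T, w=120) cum 570
⇒ y* = 7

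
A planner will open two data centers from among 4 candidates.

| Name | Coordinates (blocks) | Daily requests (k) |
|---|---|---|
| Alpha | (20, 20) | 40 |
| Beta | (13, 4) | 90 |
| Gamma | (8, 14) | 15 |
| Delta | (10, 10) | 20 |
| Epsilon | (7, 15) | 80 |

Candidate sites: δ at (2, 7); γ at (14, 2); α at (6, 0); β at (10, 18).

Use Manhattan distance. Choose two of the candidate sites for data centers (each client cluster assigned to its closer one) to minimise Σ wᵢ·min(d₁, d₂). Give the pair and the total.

Evaluate every pair (each demand assigned to the nearer of the two):
  {γ, β}: total = 1480
  {α, β}: total = 2200
  {δ, β}: total = 2470
  {δ, γ}: total = 2685
  {γ, α}: total = 2990
  {δ, α}: total = 3685
Best pair: {γ, β} with total 1480.

{γ, β}, total 1480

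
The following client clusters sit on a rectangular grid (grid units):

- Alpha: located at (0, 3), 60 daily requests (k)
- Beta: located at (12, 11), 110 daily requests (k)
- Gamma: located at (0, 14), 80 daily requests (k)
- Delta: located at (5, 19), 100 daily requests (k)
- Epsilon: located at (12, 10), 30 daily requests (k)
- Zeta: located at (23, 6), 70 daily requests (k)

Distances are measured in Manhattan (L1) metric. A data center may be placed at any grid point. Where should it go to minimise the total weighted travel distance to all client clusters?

(5, 11)

Manhattan distance separates: Σwᵢ(|x−xᵢ|+|y−yᵢ|) = Σwᵢ|x−xᵢ| + Σwᵢ|y−yᵢ|, so x and y are optimised independently as 1-D weighted medians.
Total weight W = 450; half = 225.
x-coordinate, sorted with cumulative weight:
  x=0 (Alpha, w=60) cum 60
  x=0 (Gamma, w=80) cum 140
  x=5 (Delta, w=100) cum 240  ← median
  x=12 (Beta, w=110) cum 350
  x=12 (Epsilon, w=30) cum 380
  x=23 (Zeta, w=70) cum 450
⇒ x* = 5
y-coordinate, sorted with cumulative weight:
  y=3 (Alpha, w=60) cum 60
  y=6 (Zeta, w=70) cum 130
  y=10 (Epsilon, w=30) cum 160
  y=11 (Beta, w=110) cum 270  ← median
  y=14 (Gamma, w=80) cum 350
  y=19 (Delta, w=100) cum 450
⇒ y* = 11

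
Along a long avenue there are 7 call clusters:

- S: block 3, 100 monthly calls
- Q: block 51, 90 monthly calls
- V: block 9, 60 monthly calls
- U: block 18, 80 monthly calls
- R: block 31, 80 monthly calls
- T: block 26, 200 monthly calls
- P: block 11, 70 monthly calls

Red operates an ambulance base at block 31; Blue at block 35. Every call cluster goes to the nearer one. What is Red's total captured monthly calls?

590

The indifferent point is the midpoint (31+35)/2 = 33; call clusters left of it (closer to Red at 31) go to Red, those right go to Blue.
  S at 3 (w=100) → Red
  V at 9 (w=60) → Red
  P at 11 (w=70) → Red
  U at 18 (w=80) → Red
  T at 26 (w=200) → Red
  R at 31 (w=80) → Red
  Q at 51 (w=90) → Blue
Red captures 590; Blue captures 90.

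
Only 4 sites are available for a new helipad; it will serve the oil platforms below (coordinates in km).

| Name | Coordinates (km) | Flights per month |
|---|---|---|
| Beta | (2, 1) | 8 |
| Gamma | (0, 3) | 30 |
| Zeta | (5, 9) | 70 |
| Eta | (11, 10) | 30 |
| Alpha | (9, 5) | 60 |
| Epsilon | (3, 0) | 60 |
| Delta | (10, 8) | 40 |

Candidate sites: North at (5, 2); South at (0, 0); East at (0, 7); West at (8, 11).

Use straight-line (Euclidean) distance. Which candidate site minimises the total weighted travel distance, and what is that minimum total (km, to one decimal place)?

North, total 1750.4 km

Total weighted distance at each candidate:
  North (5, 2): total = 1750.4
  South (0, 0): total = 2584.6
  East (0, 7): total = 2301.7
  West (8, 11): total = 2014.1
Minimum is at North with total 1750.4 km.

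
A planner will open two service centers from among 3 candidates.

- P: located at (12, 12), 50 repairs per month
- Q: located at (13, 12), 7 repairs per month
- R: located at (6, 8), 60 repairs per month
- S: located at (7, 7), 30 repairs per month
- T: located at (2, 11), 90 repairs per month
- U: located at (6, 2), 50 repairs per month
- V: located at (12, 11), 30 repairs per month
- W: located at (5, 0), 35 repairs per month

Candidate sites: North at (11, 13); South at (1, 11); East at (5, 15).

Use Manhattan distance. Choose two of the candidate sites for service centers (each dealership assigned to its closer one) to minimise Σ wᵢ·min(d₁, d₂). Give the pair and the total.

Evaluate every pair (each demand assigned to the nearer of the two):
  {North, South}: total = 2306
  {North, East}: total = 2846
  {South, East}: total = 3002
Best pair: {North, South} with total 2306.

{North, South}, total 2306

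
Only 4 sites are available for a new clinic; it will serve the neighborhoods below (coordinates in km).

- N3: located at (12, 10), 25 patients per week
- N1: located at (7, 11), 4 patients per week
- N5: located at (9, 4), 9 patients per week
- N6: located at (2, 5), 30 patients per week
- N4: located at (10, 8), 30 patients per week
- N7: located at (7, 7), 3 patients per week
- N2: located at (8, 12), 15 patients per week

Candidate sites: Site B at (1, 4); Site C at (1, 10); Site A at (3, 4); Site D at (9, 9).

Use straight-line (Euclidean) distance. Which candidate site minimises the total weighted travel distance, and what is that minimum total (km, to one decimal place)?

Site D, total 475.6 km

Total weighted distance at each candidate:
  Site B (1, 4): total = 939.6
  Site C (1, 10): total = 948.2
  Site A (3, 4): total = 797.5
  Site D (9, 9): total = 475.6
Minimum is at Site D with total 475.6 km.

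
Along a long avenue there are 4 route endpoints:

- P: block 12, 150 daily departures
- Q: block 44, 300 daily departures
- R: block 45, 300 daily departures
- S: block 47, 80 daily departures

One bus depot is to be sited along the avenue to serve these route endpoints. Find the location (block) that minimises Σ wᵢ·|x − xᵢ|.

For a sum of weighted absolute distances on a line, the optimum is the weighted median (not the mean). Total weight W = 830; half-weight = 415.
Sort by position and accumulate weight:
  block 12 (P, w=150) → cum 150
  block 44 (Q, w=300) → cum 450  ≥ 415 → median here
  block 45 (R, w=300) → cum 750
  block 47 (S, w=80) → cum 830
Optimal location: block 44.

x = 44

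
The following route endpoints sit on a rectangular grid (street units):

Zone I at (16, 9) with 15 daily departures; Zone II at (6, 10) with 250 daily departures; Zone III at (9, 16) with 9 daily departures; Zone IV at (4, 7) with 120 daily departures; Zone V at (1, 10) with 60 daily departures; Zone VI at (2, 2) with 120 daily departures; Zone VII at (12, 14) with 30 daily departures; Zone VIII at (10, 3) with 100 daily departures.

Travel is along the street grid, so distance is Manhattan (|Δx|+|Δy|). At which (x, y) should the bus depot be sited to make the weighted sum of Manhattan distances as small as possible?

(6, 9)

Manhattan distance separates: Σwᵢ(|x−xᵢ|+|y−yᵢ|) = Σwᵢ|x−xᵢ| + Σwᵢ|y−yᵢ|, so x and y are optimised independently as 1-D weighted medians.
Total weight W = 704; half = 352.
x-coordinate, sorted with cumulative weight:
  x=1 (Zone V, w=60) cum 60
  x=2 (Zone VI, w=120) cum 180
  x=4 (Zone IV, w=120) cum 300
  x=6 (Zone II, w=250) cum 550  ← median
  x=9 (Zone III, w=9) cum 559
  x=10 (Zone VIII, w=100) cum 659
  x=12 (Zone VII, w=30) cum 689
  x=16 (Zone I, w=15) cum 704
⇒ x* = 6
y-coordinate, sorted with cumulative weight:
  y=2 (Zone VI, w=120) cum 120
  y=3 (Zone VIII, w=100) cum 220
  y=7 (Zone IV, w=120) cum 340
  y=9 (Zone I, w=15) cum 355  ← median
  y=10 (Zone II, w=250) cum 605
  y=10 (Zone V, w=60) cum 665
  y=14 (Zone VII, w=30) cum 695
  y=16 (Zone III, w=9) cum 704
⇒ y* = 9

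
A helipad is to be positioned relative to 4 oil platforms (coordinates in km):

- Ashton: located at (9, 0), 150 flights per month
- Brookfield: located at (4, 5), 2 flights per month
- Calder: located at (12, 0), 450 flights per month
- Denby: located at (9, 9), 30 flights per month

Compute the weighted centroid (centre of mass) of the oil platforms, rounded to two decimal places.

(11.12, 0.44)

The minimiser of Σwᵢ‖p−pᵢ‖² is the weighted centroid p* = (Σwᵢpᵢ)/(Σwᵢ).
Σwᵢ = 632.
Σwᵢxᵢ = 150·9 + 2·4 + 450·12 + 30·9 = 7028.
Σwᵢyᵢ = 150·0 + 2·5 + 450·0 + 30·9 = 280.
x* = 7028/632 = 11.12, y* = 280/632 = 0.44.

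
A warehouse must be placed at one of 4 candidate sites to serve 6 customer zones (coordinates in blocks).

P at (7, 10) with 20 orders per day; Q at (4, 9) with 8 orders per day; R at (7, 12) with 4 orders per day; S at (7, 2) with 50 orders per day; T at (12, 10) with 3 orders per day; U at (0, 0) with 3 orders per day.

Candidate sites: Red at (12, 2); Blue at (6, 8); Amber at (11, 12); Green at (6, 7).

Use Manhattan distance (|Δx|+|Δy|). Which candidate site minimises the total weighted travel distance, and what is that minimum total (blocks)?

Green, total 502 blocks

Total weighted distance at each candidate:
  Red (12, 2): total = 756
  Blue (6, 8): total = 520
  Amber (11, 12): total = 994
  Green (6, 7): total = 502
Minimum is at Green with total 502 blocks.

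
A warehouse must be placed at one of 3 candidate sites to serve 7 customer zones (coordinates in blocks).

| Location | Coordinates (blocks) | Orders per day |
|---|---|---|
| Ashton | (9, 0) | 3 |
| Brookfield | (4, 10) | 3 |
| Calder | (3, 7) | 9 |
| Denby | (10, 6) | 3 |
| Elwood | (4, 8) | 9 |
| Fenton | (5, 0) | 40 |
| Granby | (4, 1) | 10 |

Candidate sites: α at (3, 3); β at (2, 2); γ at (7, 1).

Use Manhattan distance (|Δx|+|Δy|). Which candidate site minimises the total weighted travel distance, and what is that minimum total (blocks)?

γ, total 399 blocks

Total weighted distance at each candidate:
  α (3, 3): total = 401
  β (2, 2): total = 449
  γ (7, 1): total = 399
Minimum is at γ with total 399 blocks.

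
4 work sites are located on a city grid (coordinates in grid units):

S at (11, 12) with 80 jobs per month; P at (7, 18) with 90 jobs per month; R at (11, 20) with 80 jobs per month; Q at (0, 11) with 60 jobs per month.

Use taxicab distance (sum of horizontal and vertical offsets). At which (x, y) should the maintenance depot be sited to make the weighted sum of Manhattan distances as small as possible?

(11, 18)

Manhattan distance separates: Σwᵢ(|x−xᵢ|+|y−yᵢ|) = Σwᵢ|x−xᵢ| + Σwᵢ|y−yᵢ|, so x and y are optimised independently as 1-D weighted medians.
Total weight W = 310; half = 155.
x-coordinate, sorted with cumulative weight:
  x=0 (Q, w=60) cum 60
  x=7 (P, w=90) cum 150
  x=11 (S, w=80) cum 230  ← median
  x=11 (R, w=80) cum 310
⇒ x* = 11
y-coordinate, sorted with cumulative weight:
  y=11 (Q, w=60) cum 60
  y=12 (S, w=80) cum 140
  y=18 (P, w=90) cum 230  ← median
  y=20 (R, w=80) cum 310
⇒ y* = 18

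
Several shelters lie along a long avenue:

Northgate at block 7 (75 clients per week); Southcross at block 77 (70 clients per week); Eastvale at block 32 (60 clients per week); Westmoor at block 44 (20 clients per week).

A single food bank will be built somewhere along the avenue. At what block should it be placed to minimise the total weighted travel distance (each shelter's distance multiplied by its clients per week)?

x = 32

For a sum of weighted absolute distances on a line, the optimum is the weighted median (not the mean). Total weight W = 225; half-weight = 112.5.
Sort by position and accumulate weight:
  block 7 (Northgate, w=75) → cum 75
  block 32 (Eastvale, w=60) → cum 135  ≥ 112.5 → median here
  block 44 (Westmoor, w=20) → cum 155
  block 77 (Southcross, w=70) → cum 225
Optimal location: block 32.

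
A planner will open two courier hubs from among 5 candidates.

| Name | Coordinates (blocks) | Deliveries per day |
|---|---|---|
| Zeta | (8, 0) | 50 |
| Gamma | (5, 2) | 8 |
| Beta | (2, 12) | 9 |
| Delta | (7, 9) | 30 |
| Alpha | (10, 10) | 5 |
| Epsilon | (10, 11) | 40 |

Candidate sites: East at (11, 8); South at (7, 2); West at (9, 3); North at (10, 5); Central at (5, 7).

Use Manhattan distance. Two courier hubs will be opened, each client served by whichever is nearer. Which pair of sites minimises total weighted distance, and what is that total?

Evaluate every pair (each demand assigned to the nearer of the two):
  {East, South}: total = 608
  {East, West}: total = 682
  {South, Central}: total = 758
  {South, North}: total = 776
  {West, Central}: total = 832
  {North, Central}: total = 847
  {West, North}: total = 850
  {East, North}: total = 856
  {East, Central}: total = 907
  {South, West}: total = 911
Best pair: {East, South} with total 608.

{East, South}, total 608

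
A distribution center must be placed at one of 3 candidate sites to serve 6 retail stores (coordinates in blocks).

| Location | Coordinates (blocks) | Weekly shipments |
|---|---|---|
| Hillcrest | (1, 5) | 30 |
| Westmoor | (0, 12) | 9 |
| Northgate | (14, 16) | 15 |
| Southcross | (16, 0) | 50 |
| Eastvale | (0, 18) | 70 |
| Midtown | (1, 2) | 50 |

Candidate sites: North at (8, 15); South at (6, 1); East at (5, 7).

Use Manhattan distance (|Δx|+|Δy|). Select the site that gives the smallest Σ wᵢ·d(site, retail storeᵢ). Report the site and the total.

Total weighted distance at each candidate:
  North (8, 15): total = 3634
  South (6, 1): total = 3228
  East (5, 7): total = 3010
Minimum is at East with total 3010 blocks.

East, total 3010 blocks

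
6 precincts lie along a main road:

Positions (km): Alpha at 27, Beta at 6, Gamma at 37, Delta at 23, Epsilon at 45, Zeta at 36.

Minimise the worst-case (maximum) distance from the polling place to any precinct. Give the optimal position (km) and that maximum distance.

location 25.5, max distance 19.5

The 1-center on a line is the midpoint of the two extreme points: leftmost at 6, rightmost at 45.
Optimal location = (6 + 45)/2 = 25.5; maximum distance = (45 − 6)/2 = 19.5.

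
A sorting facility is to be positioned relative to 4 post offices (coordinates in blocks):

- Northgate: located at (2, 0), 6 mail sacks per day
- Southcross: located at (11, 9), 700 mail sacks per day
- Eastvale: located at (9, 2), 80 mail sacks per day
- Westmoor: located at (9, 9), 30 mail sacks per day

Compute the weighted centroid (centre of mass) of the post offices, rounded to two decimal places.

The minimiser of Σwᵢ‖p−pᵢ‖² is the weighted centroid p* = (Σwᵢpᵢ)/(Σwᵢ).
Σwᵢ = 816.
Σwᵢxᵢ = 6·2 + 700·11 + 80·9 + 30·9 = 8702.
Σwᵢyᵢ = 6·0 + 700·9 + 80·2 + 30·9 = 6730.
x* = 8702/816 = 10.66, y* = 6730/816 = 8.25.

(10.66, 8.25)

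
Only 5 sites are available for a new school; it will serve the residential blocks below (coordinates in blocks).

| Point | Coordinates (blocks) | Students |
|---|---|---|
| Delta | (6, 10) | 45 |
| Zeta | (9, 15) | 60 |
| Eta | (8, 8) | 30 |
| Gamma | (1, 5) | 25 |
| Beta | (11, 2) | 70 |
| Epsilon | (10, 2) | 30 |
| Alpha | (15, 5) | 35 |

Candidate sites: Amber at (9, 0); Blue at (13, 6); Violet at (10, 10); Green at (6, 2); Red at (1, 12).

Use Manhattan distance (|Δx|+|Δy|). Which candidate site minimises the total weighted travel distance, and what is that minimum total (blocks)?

Violet, total 2230 blocks

Total weighted distance at each candidate:
  Amber (9, 0): total = 2835
  Blue (13, 6): total = 2545
  Violet (10, 10): total = 2230
  Green (6, 2): total = 2650
  Red (1, 12): total = 4185
Minimum is at Violet with total 2230 blocks.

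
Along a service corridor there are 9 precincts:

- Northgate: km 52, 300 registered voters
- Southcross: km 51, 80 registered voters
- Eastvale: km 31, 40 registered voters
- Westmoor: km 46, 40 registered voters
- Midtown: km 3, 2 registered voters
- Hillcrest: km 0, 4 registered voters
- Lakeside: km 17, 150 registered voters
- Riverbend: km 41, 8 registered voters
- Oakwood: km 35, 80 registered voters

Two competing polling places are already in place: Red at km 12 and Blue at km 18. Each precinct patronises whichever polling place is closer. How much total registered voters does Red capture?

The indifferent point is the midpoint (12+18)/2 = 15; precincts left of it (closer to Red at 12) go to Red, those right go to Blue.
  Hillcrest at 0 (w=4) → Red
  Midtown at 3 (w=2) → Red
  Lakeside at 17 (w=150) → Blue
  Eastvale at 31 (w=40) → Blue
  Oakwood at 35 (w=80) → Blue
  Riverbend at 41 (w=8) → Blue
  Westmoor at 46 (w=40) → Blue
  Southcross at 51 (w=80) → Blue
  Northgate at 52 (w=300) → Blue
Red captures 6; Blue captures 698.

6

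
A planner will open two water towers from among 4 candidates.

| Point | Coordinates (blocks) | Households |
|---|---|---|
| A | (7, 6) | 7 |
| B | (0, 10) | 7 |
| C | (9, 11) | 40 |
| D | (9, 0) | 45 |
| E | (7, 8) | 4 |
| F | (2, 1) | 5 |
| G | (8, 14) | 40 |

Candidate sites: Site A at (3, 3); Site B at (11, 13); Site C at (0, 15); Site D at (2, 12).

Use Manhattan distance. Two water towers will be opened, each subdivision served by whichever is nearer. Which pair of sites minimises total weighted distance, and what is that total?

{Site A, Site B}, total 895

Evaluate every pair (each demand assigned to the nearer of the two):
  {Site A, Site B}: total = 895
  {Site A, Site D}: total = 1173
  {Site B, Site D}: total = 1191
  {Site B, Site C}: total = 1223
  {Site A, Site C}: total = 1420
  {Site C, Site D}: total = 1691
Best pair: {Site A, Site B} with total 895.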